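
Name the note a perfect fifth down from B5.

Counting five letter names down from B lands on E.
A perfect fifth spans 7 semitones, so from B5 the target pitch is E5.

E5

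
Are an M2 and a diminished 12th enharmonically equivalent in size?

No

A major second spans 2 semitones; a diminished twelfth spans 18 semitones. They differ by 16.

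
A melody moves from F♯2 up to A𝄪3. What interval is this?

F to A spans three letter names (F-G-A), plus an octave: a tenth.
The major tenth is 16 semitones; here we have 17, one semitone wider: augmented.
(Equivalently, a compound augmented third: an augmented third plus an octave.)

augmented tenth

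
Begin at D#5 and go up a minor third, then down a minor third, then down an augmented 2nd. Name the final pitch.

D#5 up a minor third → F#5 (3 semitones).
Down a minor third from F#5: D#5 (3 semitones down).
An augmented second down from D#5 is C5.

C5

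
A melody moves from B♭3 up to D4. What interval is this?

major third

B to D spans three letter names (B-C-D) — that makes it a third of some quality.
Bb3 to D4 is 4 semitones, matching the major third exactly, so the quality is major.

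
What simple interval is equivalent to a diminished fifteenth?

Each octave removed subtracts seven from the number: 15 − 7 = 8.
That makes a diminished fifteenth a compound diminished octave — an octave plus a diminished octave.

d8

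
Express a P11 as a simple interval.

perfect fourth

Subtracting seven from the interval number removes an octave: 11 − 7 = 4.
That makes a perfect eleventh a compound perfect fourth — an octave plus a perfect fourth.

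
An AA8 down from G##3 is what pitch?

G2

An octave keeps the letter name G, an octave down from G.
Moving 14 semitones down from G##3 (the size of a doubly augmented octave) reaches G2.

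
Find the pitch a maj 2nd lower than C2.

The second takes the letter from C down to B.
A major second spans 2 semitones, so from C2 the target pitch is Bb1.

Bb1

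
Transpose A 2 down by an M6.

Counting six letter names down from A lands on C.
A major sixth is 9 semitones; 9 semitones down from A2 gives C2.

C 2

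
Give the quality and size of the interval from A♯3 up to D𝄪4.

augmented 4th

A to D spans four letter names (A-B-C-D): a fourth.
The perfect fourth is 5 semitones; here we have 6, one semitone wider: augmented.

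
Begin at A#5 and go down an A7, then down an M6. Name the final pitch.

A#5 down an augmented seventh → Bb4 (12 semitones).
A major sixth down from Bb4 is Db4.

Db4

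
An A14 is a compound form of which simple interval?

augmented seventh

Subtracting seven from the interval number removes an octave: 14 − 7 = 7.
That makes an augmented fourteenth a compound augmented seventh — an octave plus an augmented seventh.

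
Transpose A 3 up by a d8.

The letter stays A (same as the start), shifted an octave up.
A diminished octave is 11 semitones; 11 semitones up from A3 gives Ab4.

A-flat 4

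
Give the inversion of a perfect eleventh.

perfect 5th

First reduce the compound perfect eleventh to its simple form, a perfect fourth.
The rule of nine gives the new number: 9 − 4 = 5, so a fourth becomes a fifth.
Quality inverts too: perfect stays perfect. That makes the inversion a perfect fifth.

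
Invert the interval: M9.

minor 7th

First reduce the compound major ninth to its simple form, a major second.
Interval numbers invert to sum to nine: 2 + 7 = 9, so a second inverts to a seventh.
And major becomes minor under inversion, so we get a minor seventh.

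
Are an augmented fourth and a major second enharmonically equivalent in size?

No

An augmented fourth is 6 semitones but a major second is 2 semitones — different sizes.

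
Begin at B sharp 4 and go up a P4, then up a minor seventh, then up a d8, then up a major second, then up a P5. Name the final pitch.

B 7

B#4 up a perfect fourth → E#5 (5 semitones).
A minor seventh up from E#5 is D#6.
A diminished octave up from D#6 is D7.
A major second up from D7 is E7.
A perfect fifth up from E7 is B7.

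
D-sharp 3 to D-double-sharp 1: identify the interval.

diminished 15th

Descending from D#3 to D##1 is the same interval as ascending D##1 to D#3.
D to D is the same letter name, plus 2 octaves, so the interval is some kind of fifteenth.
A perfect fifteenth would be 24 semitones; D##1 to D#3 is 23, one semitone narrower, so the interval is diminished.
(Equivalently, a compound diminished octave: a diminished octave plus an octave.)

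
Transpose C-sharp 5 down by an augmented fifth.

The fifth takes the letter from C down to F.
An augmented fifth spans 8 semitones, so from C#5 the target pitch is F4.

F 4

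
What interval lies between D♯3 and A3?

D to A spans five letter names (D-E-F-G-A) — that makes it a fifth of some quality.
The perfect fifth is 7 semitones; here we have 6, one semitone narrower: diminished.

diminished fifth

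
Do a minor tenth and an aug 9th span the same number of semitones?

Yes

A minor tenth spans 15 semitones, and an augmented ninth also spans 15 semitones — they're enharmonic.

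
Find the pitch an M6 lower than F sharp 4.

Six letter names down from F: A.
Moving 9 semitones down from F#4 (the size of a major sixth) reaches A3.

A 3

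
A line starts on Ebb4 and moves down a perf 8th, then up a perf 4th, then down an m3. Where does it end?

Fb3

Ebb4 down a perfect octave → Ebb3 (12 semitones).
Up a perfect fourth from Ebb3: Abb3 (5 semitones up).
Down a minor third from Abb3: Fb3 (3 semitones down).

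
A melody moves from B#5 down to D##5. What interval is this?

Descending from B#5 to D##5 is the same interval as ascending D##5 to B#5.
D to B spans six letter names (D-E-F-G-A-B): a sixth.
At 8 semitones, D##5→B#5 falls one short of a major sixth: minor.

minor sixth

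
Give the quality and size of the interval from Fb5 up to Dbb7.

minor thirteenth

F to D spans six letter names (F-G-A-B-C-D), plus an octave, so the interval is some kind of thirteenth.
At 20 semitones, Fb5→Dbb7 falls one short of a major thirteenth: minor.
(Equivalently, a compound minor sixth: a minor sixth plus an octave.)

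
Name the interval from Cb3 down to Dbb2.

Descending from Cb3 to Dbb2 is the same interval as ascending Dbb2 to Cb3.
D to C spans seven letter names (D-E-F-G-A-B-C), so the interval is some kind of seventh.
Counting semitones, Dbb2→Cb3 is 11, which is the major seventh.

major 7th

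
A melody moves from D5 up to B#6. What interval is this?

D to B spans six letter names (D-E-F-G-A-B), plus an octave — that makes it a thirteenth of some quality.
D5 to B#6 spans 22 semitones — one semitone wider than the major thirteenth (21) — giving an augmented thirteenth.
(Equivalently, a compound augmented sixth: an augmented sixth plus an octave.)

augmented thirteenth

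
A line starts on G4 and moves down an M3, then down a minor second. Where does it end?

A major third down from G4 is Eb4.
Down a minor second from Eb4: D4 (1 semitone down).

D4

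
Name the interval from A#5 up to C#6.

minor 3rd

A to C spans three letter names (A-B-C): a third.
A#5 to C#6 is 3 semitones, a half step short of the major third (4), so this is minor.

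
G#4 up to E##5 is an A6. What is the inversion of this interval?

The rule of nine gives the new number: 9 − 6 = 3, so a sixth becomes a third.
Quality inverts too: augmented becomes diminished. That makes the inversion a diminished third.

diminished 3rd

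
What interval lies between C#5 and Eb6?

C to E spans three letter names (C-D-E), plus an octave: a tenth.
A major tenth would be 16 semitones; C#5 to Eb6 is 14, two semitones narrower, so the interval is diminished.
(Equivalently, a compound diminished third: a diminished third plus an octave.)

diminished tenth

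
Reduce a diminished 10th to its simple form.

d3

Take out an octave (7 from the number): 10 − 7 = 3.
Quality carries through unchanged, so the simple form is a diminished third.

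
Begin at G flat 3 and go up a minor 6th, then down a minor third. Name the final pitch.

Gb3 up a minor sixth → Ebb4 (8 semitones).
A minor third down from Ebb4 is Cb4.

C flat 4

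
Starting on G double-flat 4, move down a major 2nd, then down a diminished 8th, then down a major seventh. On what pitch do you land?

G double-flat 2

A major second down from Gbb4 is Fbb4.
A diminished octave down from Fbb4 is Fb3.
A major seventh down from Fb3 is Gbb2.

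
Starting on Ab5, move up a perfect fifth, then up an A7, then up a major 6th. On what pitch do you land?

A perfect fifth up from Ab5 is Eb6.
Eb6 up an augmented seventh → D#7 (12 semitones).
Up a major sixth from D#7: B#7 (9 semitones up).

B#7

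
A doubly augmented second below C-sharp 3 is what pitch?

The second takes the letter from C down to B.
A doubly augmented second is 4 semitones; 4 semitones down from C#3 gives Bbb2.

B-double-flat 2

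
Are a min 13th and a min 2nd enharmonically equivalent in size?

No

A minor thirteenth spans 20 semitones; a minor second spans 1 semitone. They differ by 19.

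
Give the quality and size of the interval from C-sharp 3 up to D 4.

minor 9th

C to D spans two letter names (C-D), plus an octave — that makes it a ninth of some quality.
C#3 to D4 is 13 semitones, a half step short of the major ninth (14), so this is minor.
(Equivalently, a compound minor second: a minor second plus an octave.)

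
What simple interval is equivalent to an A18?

augmented fourth

Subtracting seven from the interval number removes an octave: 18 − 14 = 4.
That makes an augmented eighteenth a compound augmented fourth — 2 octaves plus an augmented fourth.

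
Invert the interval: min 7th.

major second

The rule of nine gives the new number: 9 − 7 = 2, so a seventh becomes a second.
The quality also flips — minor becomes major — giving a major second.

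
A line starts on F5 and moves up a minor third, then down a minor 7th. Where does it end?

Bb4

F5 up a minor third → Ab5 (3 semitones).
Ab5 down a minor seventh → Bb4 (10 semitones).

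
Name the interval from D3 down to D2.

perfect octave

Descending from D3 to D2 is the same interval as ascending D2 to D3.
D to D is the same letter name, plus an octave — that makes it an octave of some quality.
D2 to D3 is 12 semitones, matching the perfect octave exactly, so the quality is perfect.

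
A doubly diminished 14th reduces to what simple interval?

Each octave removed subtracts seven from the number: 14 − 7 = 7.
That makes a doubly diminished fourteenth a compound doubly diminished seventh — an octave plus a doubly diminished seventh.

dd7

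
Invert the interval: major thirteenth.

First reduce the compound major thirteenth to its simple form, a major sixth.
The rule of nine gives the new number: 9 − 6 = 3, so a sixth becomes a third.
Quality inverts too: major becomes minor. That makes the inversion a minor third.

minor 3rd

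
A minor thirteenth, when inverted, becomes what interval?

First reduce the compound minor thirteenth to its simple form, a minor sixth.
The rule of nine gives the new number: 9 − 6 = 3, so a sixth becomes a third.
The quality also flips — minor becomes major — giving a major third.

major 3rd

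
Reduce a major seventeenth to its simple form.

Subtracting seven from the interval number removes an octave: 17 − 14 = 3.
That makes a major seventeenth a compound major third — 2 octaves plus a major third.

major 3rd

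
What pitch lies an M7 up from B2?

Seven letter names up from B: A.
Moving 11 semitones up from B2 (the size of a major seventh) reaches A#3.

A#3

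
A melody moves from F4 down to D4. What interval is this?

minor 3rd

Descending from F4 to D4 is the same interval as ascending D4 to F4.
D to F spans three letter names (D-E-F): a third.
D4 to F4 is 3 semitones, a half step short of the major third (4), so this is minor.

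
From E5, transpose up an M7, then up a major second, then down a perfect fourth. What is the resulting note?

B#5

Up a major seventh from E5: D#6 (11 semitones up).
Up a major second from D#6: E#6 (2 semitones up).
A perfect fourth down from E#6 is B#5.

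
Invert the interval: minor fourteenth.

major second

First reduce the compound minor fourteenth to its simple form, a minor seventh.
Inverted interval numbers add to nine, so a seventh pairs with a second (7 + 2 = 9).
Quality inverts too: minor becomes major. That makes the inversion a major second.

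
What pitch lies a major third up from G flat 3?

Counting three letter names up from G lands on B.
Moving 4 semitones up from Gb3 (the size of a major third) reaches Bb3.

B flat 3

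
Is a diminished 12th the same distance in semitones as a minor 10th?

No

A diminished twelfth spans 18 semitones; a minor tenth spans 15 semitones. They differ by 3.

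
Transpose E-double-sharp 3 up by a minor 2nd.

F-double-sharp 3

Counting two letter names up from E lands on F.
A minor second is 1 semitone; 1 semitone up from E##3 gives F##3.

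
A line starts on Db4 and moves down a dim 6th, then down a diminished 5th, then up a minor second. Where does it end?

Down a diminished sixth from Db4: F#3 (7 semitones down).
A diminished fifth down from F#3 is B#2.
B#2 up a minor second → C#3 (1 semitone).

C#3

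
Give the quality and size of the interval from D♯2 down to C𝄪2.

m2

Descending from D#2 to C##2 is the same interval as ascending C##2 to D#2.
C to D spans two letter names (C-D): a second.
A major second would be 2 semitones, but C##2 to D#2 is 1 — one semitone narrower, making it a minor second.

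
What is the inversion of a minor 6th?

major third

The rule of nine gives the new number: 9 − 6 = 3, so a sixth becomes a third.
And minor becomes major under inversion, so we get a major third.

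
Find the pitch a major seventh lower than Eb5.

Fb4

The seventh takes the letter from E down to F.
A major seventh spans 11 semitones, so from Eb5 the target pitch is Fb4.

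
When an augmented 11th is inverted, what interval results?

d5

First reduce the compound augmented eleventh to its simple form, an augmented fourth.
Interval numbers invert to sum to nine: 4 + 5 = 9, so a fourth inverts to a fifth.
Quality inverts too: augmented becomes diminished. That makes the inversion a diminished fifth.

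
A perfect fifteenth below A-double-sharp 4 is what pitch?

A fifteenth keeps the letter name A, two octaves down from A.
Moving 24 semitones down from A##4 (the size of a perfect fifteenth) reaches A##2.

A-double-sharp 2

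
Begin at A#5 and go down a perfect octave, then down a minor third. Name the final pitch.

F##4

A perfect octave down from A#5 is A#4.
Down a minor third from A#4: F##4 (3 semitones down).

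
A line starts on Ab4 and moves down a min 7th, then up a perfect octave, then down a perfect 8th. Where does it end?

Bb3

A minor seventh down from Ab4 is Bb3.
A perfect octave up from Bb3 is Bb4.
A perfect octave down from Bb4 is Bb3.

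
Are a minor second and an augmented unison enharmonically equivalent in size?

Both span 1 semitone: a minor second and an augmented unison are the same chromatic distance.

Yes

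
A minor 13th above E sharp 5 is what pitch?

The thirteenth's letter: E up six letter names plus an octave → C.
A minor thirteenth spans 20 semitones, so from E#5 the target pitch is C#7.

C sharp 7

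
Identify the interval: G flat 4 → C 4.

diminished fifth

Descending from Gb4 to C4 is the same interval as ascending C4 to Gb4.
C to G spans five letter names (C-D-E-F-G) — that makes it a fifth of some quality.
C4 to Gb4 spans 6 semitones — one semitone narrower than the perfect fifth (7) — giving a diminished fifth.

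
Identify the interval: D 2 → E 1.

Descending from D2 to E1 is the same interval as ascending E1 to D2.
E to D spans seven letter names (E-F-G-A-B-C-D) — that makes it a seventh of some quality.
A major seventh would be 11 semitones, but E1 to D2 is 10 — one semitone narrower, making it a minor seventh.

minor seventh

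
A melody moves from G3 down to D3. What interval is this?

perfect 4th

Descending from G3 to D3 is the same interval as ascending D3 to G3.
D to G spans four letter names (D-E-F-G), so the interval is some kind of fourth.
Counting semitones, D3→G3 is 5, which is the perfect fourth.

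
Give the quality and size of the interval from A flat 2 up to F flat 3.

m6

A to F spans six letter names (A-B-C-D-E-F) — that makes it a sixth of some quality.
Ab2 to Fb3 is 8 semitones, a half step short of the major sixth (9), so this is minor.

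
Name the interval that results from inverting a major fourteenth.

minor second

First reduce the compound major fourteenth to its simple form, a major seventh.
The rule of nine gives the new number: 9 − 7 = 2, so a seventh becomes a second.
Quality inverts too: major becomes minor. That makes the inversion a minor second.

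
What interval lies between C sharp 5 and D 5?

C to D spans two letter names (C-D), so the interval is some kind of second.
C#5 to D5 is 1 semitone, a half step short of the major second (2), so this is minor.

minor 2nd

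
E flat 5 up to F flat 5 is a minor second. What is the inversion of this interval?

Interval numbers invert to sum to nine: 2 + 7 = 9, so a second inverts to a seventh.
The quality also flips — minor becomes major — giving a major seventh.

M7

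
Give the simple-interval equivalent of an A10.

Subtracting seven from the interval number removes an octave: 10 − 7 = 3.
Quality carries through unchanged, so the simple form is an augmented third.

augmented third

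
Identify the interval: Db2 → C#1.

Descending from Db2 to C#1 is the same interval as ascending C#1 to Db2.
C to D spans two letter names (C-D), plus an octave — that makes it a ninth of some quality.
A major ninth would be 14 semitones; C#1 to Db2 is 12, two semitones narrower, so the interval is diminished.

diminished 9th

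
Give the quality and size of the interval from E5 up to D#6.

E to D spans seven letter names (E-F-G-A-B-C-D) — that makes it a seventh of some quality.
E5 to D#6 is 11 semitones, matching the major seventh exactly, so the quality is major.

major 7th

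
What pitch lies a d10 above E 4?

Three letters up from E (plus an octave) reaches G.
A diminished tenth is 14 semitones; 14 semitones up from E4 gives Gb5.

G-flat 5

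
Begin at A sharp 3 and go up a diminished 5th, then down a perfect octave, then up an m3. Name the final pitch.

G 3

A#3 up a diminished fifth → E4 (6 semitones).
E4 down a perfect octave → E3 (12 semitones).
Up a minor third from E3: G3 (3 semitones up).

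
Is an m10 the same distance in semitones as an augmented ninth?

Yes

Both span 15 semitones: a minor tenth and an augmented ninth are the same chromatic distance.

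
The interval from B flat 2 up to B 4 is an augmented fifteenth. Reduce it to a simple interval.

augmented octave

Subtracting seven from the interval number removes an octave: 15 − 7 = 8.
That makes an augmented fifteenth a compound augmented octave — an octave plus an augmented octave.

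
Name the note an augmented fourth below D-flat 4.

Four letter names down from D: A.
An augmented fourth is 6 semitones; 6 semitones down from Db4 gives Abb3.

A-double-flat 3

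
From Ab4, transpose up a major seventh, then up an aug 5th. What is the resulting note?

D#6

Ab4 up a major seventh → G5 (11 semitones).
Up an augmented fifth from G5: D#6 (8 semitones up).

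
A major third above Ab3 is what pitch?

Three letter names up from A: C.
Moving 4 semitones up from Ab3 (the size of a major third) reaches C4.

C4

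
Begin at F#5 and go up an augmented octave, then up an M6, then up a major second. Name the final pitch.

E##7

F#5 up an augmented octave → F##6 (13 semitones).
Up a major sixth from F##6: D##7 (9 semitones up).
Up a major second from D##7: E##7 (2 semitones up).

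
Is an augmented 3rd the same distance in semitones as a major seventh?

5 semitones (augmented third) vs 11 semitones (major seventh): not equal.

No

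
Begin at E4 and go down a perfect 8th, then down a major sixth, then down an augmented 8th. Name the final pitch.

Gb1

A perfect octave down from E4 is E3.
E3 down a major sixth → G2 (9 semitones).
Down an augmented octave from G2: Gb1 (13 semitones down).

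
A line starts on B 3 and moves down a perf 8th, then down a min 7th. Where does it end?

A perfect octave down from B3 is B2.
Down a minor seventh from B2: C#2 (10 semitones down).

C sharp 2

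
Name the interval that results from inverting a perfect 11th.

P5

First reduce the compound perfect eleventh to its simple form, a perfect fourth.
Inverted interval numbers add to nine, so a fourth pairs with a fifth (4 + 5 = 9).
Quality inverts too: perfect stays perfect. That makes the inversion a perfect fifth.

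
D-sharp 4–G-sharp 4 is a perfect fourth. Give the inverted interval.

Inverted interval numbers add to nine, so a fourth pairs with a fifth (4 + 5 = 9).
And perfect stays perfect under inversion, so we get a perfect fifth.

perfect fifth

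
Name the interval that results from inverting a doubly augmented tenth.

First reduce the compound doubly augmented tenth to its simple form, a doubly augmented third.
Interval numbers invert to sum to nine: 3 + 6 = 9, so a third inverts to a sixth.
Quality inverts too: doubly augmented becomes doubly diminished. That makes the inversion a doubly diminished sixth.

doubly diminished 6th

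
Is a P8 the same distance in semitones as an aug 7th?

Yes

Both span 12 semitones: a perfect octave and an augmented seventh are the same chromatic distance.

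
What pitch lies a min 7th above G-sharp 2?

F-sharp 3

Counting seven letter names up from G lands on F.
Moving 10 semitones up from G#2 (the size of a minor seventh) reaches F#3.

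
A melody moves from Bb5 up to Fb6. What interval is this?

B to F spans five letter names (B-C-D-E-F), so the interval is some kind of fifth.
A perfect fifth would be 7 semitones; Bb5 to Fb6 is 6, one semitone narrower, so the interval is diminished.

diminished fifth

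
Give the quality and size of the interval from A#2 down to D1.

A12

Descending from A#2 to D1 is the same interval as ascending D1 to A#2.
D to A spans five letter names (D-E-F-G-A), plus an octave, so the interval is some kind of twelfth.
D1 to A#2 spans 20 semitones — one semitone wider than the perfect twelfth (19) — giving an augmented twelfth.
(Equivalently, a compound augmented fifth: an augmented fifth plus an octave.)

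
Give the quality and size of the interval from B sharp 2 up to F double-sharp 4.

B to F spans five letter names (B-C-D-E-F), plus an octave, so the interval is some kind of twelfth.
Counting semitones, B#2→F##4 is 19, which is the perfect twelfth.
(Equivalently, a compound perfect fifth: a perfect fifth plus an octave.)

perfect 12th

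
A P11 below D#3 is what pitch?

Counting four letter names plus an octave down from D lands on A.
Moving 17 semitones down from D#3 (the size of a perfect eleventh) reaches A#1.

A#1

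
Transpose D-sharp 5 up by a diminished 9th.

Two letters up from D (plus an octave) reaches E.
Moving 12 semitones up from D#5 (the size of a diminished ninth) reaches Eb6.

E-flat 6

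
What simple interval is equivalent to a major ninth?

Take out an octave (7 from the number): 9 − 7 = 2.
So a major ninth is an octave plus a major second. The quality is unchanged.

major second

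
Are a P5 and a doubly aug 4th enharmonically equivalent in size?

Both span 7 semitones: a perfect fifth and a doubly augmented fourth are the same chromatic distance.

Yes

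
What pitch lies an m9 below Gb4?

F3

Two letters down from G (plus an octave) reaches F.
A minor ninth spans 13 semitones, so from Gb4 the target pitch is F3.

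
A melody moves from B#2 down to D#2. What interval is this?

Descending from B#2 to D#2 is the same interval as ascending D#2 to B#2.
D to B spans six letter names (D-E-F-G-A-B), so the interval is some kind of sixth.
The major sixth spans 9 semitones, and D#2 to B#2 is exactly 9 semitones — so this is a major sixth.

major sixth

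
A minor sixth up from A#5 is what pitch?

The sixth takes the letter from A up to F.
A minor sixth is 8 semitones; 8 semitones up from A#5 gives F#6.

F#6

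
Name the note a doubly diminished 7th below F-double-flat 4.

Seven letter names down from F: G.
Moving 8 semitones down from Fbb4 (the size of a doubly diminished seventh) reaches G3.

G 3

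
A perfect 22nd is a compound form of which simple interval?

perfect 8th

Each octave removed subtracts seven from the number: 22 − 14 = 8.
Quality carries through unchanged, so the simple form is a perfect octave.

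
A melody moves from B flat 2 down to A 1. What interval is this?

minor 9th

Descending from Bb2 to A1 is the same interval as ascending A1 to Bb2.
A to B spans two letter names (A-B), plus an octave, so the interval is some kind of ninth.
A1 to Bb2 is 13 semitones, a half step short of the major ninth (14), so this is minor.
(Equivalently, a compound minor second: a minor second plus an octave.)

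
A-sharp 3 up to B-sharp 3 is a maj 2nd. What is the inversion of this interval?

Interval numbers invert to sum to nine: 2 + 7 = 9, so a second inverts to a seventh.
The quality also flips — major becomes minor — giving a minor seventh.

minor seventh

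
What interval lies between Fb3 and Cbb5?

diminished twelfth

F to C spans five letter names (F-G-A-B-C), plus an octave — that makes it a twelfth of some quality.
The perfect twelfth is 19 semitones; here we have 18, one semitone narrower: diminished.
(Equivalently, a compound diminished fifth: a diminished fifth plus an octave.)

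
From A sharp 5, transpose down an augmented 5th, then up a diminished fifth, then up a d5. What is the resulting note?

Down an augmented fifth from A#5: D5 (8 semitones down).
A diminished fifth up from D5 is Ab5.
Ab5 up a diminished fifth → Ebb6 (6 semitones).

E double-flat 6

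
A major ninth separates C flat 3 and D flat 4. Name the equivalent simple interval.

Subtracting seven from the interval number removes an octave: 9 − 7 = 2.
So a major ninth is an octave plus a major second. The quality is unchanged.

M2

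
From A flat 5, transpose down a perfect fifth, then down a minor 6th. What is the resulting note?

F 4

Ab5 down a perfect fifth → Db5 (7 semitones).
Db5 down a minor sixth → F4 (8 semitones).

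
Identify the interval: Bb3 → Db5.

m10

B to D spans three letter names (B-C-D), plus an octave, so the interval is some kind of tenth.
Bb3 to Db5 is 15 semitones, a half step short of the major tenth (16), so this is minor.
(Equivalently, a compound minor third: a minor third plus an octave.)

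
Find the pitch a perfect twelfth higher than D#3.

Counting five letter names plus an octave up from D lands on A.
A perfect twelfth spans 19 semitones, so from D#3 the target pitch is A#4.

A#4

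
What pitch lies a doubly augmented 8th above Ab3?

An octave keeps the letter name A, an octave up from A.
A doubly augmented octave is 14 semitones; 14 semitones up from Ab3 gives A#4.

A#4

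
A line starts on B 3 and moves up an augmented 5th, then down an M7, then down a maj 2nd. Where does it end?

B3 up an augmented fifth → F##4 (8 semitones).
F##4 down a major seventh → G#3 (11 semitones).
G#3 down a major second → F#3 (2 semitones).

F sharp 3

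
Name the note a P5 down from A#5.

D#5

Five letter names down from A: D.
A perfect fifth is 7 semitones; 7 semitones down from A#5 gives D#5.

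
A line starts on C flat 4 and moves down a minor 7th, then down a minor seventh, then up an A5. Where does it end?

A minor seventh down from Cb4 is Db3.
Db3 down a minor seventh → Eb2 (10 semitones).
Eb2 up an augmented fifth → B2 (8 semitones).

B 2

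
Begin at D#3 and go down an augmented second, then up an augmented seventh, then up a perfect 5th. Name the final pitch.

An augmented second down from D#3 is C3.
C3 up an augmented seventh → B#3 (12 semitones).
A perfect fifth up from B#3 is F##4.

F##4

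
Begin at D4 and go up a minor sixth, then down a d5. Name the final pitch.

E4

A minor sixth up from D4 is Bb4.
Bb4 down a diminished fifth → E4 (6 semitones).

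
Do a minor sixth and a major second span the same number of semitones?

No

8 semitones (minor sixth) vs 2 semitones (major second): not equal.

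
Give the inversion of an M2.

minor 7th

The rule of nine gives the new number: 9 − 2 = 7, so a second becomes a seventh.
The quality also flips — major becomes minor — giving a minor seventh.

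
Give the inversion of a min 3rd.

The rule of nine gives the new number: 9 − 3 = 6, so a third becomes a sixth.
The quality also flips — minor becomes major — giving a major sixth.

major 6th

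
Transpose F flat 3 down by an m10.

D flat 2

Counting three letter names plus an octave down from F lands on D.
A minor tenth spans 15 semitones, so from Fb3 the target pitch is Db2.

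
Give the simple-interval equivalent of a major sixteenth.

major second

Take out 2 octaves (14 from the number): 16 − 14 = 2.
Quality carries through unchanged, so the simple form is a major second.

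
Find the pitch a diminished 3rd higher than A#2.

C3

Three letter names up from A: C.
Moving 2 semitones up from A#2 (the size of a diminished third) reaches C3.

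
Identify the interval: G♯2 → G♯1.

Descending from G#2 to G#1 is the same interval as ascending G#1 to G#2.
G to G is the same letter name, plus an octave: an octave.
The perfect octave spans 12 semitones, and G#1 to G#2 is exactly 12 semitones — so this is a perfect octave.

perfect octave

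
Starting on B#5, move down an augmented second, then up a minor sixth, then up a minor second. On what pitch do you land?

An augmented second down from B#5 is A5.
A minor sixth up from A5 is F6.
Up a minor second from F6: Gb6 (1 semitone up).

Gb6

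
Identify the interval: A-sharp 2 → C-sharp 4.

A to C spans three letter names (A-B-C), plus an octave: a tenth.
At 15 semitones, A#2→C#4 falls one short of a major tenth: minor.
(Equivalently, a compound minor third: a minor third plus an octave.)

minor tenth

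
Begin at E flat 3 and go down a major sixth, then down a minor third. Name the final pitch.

Eb3 down a major sixth → Gb2 (9 semitones).
Gb2 down a minor third → Eb2 (3 semitones).

E flat 2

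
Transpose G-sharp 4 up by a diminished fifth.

Counting five letter names up from G lands on D.
A diminished fifth is 6 semitones; 6 semitones up from G#4 gives D5.

D 5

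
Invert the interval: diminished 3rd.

A6

Interval numbers invert to sum to nine: 3 + 6 = 9, so a third inverts to a sixth.
The quality also flips — diminished becomes augmented — giving an augmented sixth.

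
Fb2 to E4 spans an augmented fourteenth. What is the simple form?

A7

Each octave removed subtracts seven from the number: 14 − 7 = 7.
So an augmented fourteenth is an octave plus an augmented seventh. The quality is unchanged.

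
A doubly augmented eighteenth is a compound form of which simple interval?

Take out 2 octaves (14 from the number): 18 − 14 = 4.
Quality carries through unchanged, so the simple form is a doubly augmented fourth.

doubly augmented fourth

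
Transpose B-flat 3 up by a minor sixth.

G-flat 4

The sixth takes the letter from B up to G.
A minor sixth spans 8 semitones, so from Bb3 the target pitch is Gb4.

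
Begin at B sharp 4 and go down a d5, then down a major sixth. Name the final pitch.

A diminished fifth down from B#4 is E##4.
Down a major sixth from E##4: G##3 (9 semitones down).

G double-sharp 3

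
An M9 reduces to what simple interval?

major 2nd

Subtracting seven from the interval number removes an octave: 9 − 7 = 2.
Quality carries through unchanged, so the simple form is a major second.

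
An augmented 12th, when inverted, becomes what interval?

First reduce the compound augmented twelfth to its simple form, an augmented fifth.
The rule of nine gives the new number: 9 − 5 = 4, so a fifth becomes a fourth.
Quality inverts too: augmented becomes diminished. That makes the inversion a diminished fourth.

diminished 4th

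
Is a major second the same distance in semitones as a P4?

No

A major second is 2 semitones but a perfect fourth is 5 semitones — different sizes.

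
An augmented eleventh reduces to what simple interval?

Take out an octave (7 from the number): 11 − 7 = 4.
Quality carries through unchanged, so the simple form is an augmented fourth.

augmented fourth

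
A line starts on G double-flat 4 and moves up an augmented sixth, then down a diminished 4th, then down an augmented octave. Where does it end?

Up an augmented sixth from Gbb4: Eb5 (10 semitones up).
Down a diminished fourth from Eb5: B4 (4 semitones down).
Down an augmented octave from B4: Bb3 (13 semitones down).

B flat 3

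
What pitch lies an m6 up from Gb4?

Six letter names up from G: E.
A minor sixth spans 8 semitones, so from Gb4 the target pitch is Ebb5.

Ebb5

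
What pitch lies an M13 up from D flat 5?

Six letters up from D (plus an octave) reaches B.
A major thirteenth is 21 semitones; 21 semitones up from Db5 gives Bb6.

B flat 6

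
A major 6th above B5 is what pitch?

G#6

The sixth takes the letter from B up to G.
A major sixth is 9 semitones; 9 semitones up from B5 gives G#6.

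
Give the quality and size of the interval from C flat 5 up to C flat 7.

C to C is the same letter name, plus 2 octaves: a fifteenth.
Counting semitones, Cb5→Cb7 is 24, which is the perfect fifteenth.
(Equivalently, a compound perfect octave: a perfect octave plus an octave.)

perfect fifteenth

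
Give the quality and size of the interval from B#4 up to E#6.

B to E spans four letter names (B-C-D-E), plus an octave — that makes it an eleventh of some quality.
B#4 to E#6 is 17 semitones, matching the perfect eleventh exactly, so the quality is perfect.
(Equivalently, a compound perfect fourth: a perfect fourth plus an octave.)

perfect eleventh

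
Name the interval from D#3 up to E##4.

D to E spans two letter names (D-E), plus an octave: a ninth.
A major ninth would be 14 semitones; D#3 to E##4 is 15, one semitone wider, so the interval is augmented.
(Equivalently, a compound augmented second: an augmented second plus an octave.)

augmented ninth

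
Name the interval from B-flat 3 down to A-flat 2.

Descending from Bb3 to Ab2 is the same interval as ascending Ab2 to Bb3.
A to B spans two letter names (A-B), plus an octave, so the interval is some kind of ninth.
Counting semitones, Ab2→Bb3 is 14, which is the major ninth.
(Equivalently, a compound major second: a major second plus an octave.)

major 9th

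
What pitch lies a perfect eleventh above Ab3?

Counting four letter names plus an octave up from A lands on D.
A perfect eleventh is 17 semitones; 17 semitones up from Ab3 gives Db5.

Db5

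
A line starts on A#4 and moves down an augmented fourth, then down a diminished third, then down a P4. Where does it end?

Down an augmented fourth from A#4: E4 (6 semitones down).
A diminished third down from E4 is C##4.
Down a perfect fourth from C##4: G##3 (5 semitones down).

G##3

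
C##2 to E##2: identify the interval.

C to E spans three letter names (C-D-E): a third.
Counting semitones, C##2→E##2 is 4, which is the major third.

major third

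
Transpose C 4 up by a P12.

G 5

The twelfth's letter: C up five letter names plus an octave → G.
Moving 19 semitones up from C4 (the size of a perfect twelfth) reaches G5.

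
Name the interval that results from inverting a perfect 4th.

perfect fifth

The rule of nine gives the new number: 9 − 4 = 5, so a fourth becomes a fifth.
Quality inverts too: perfect stays perfect. That makes the inversion a perfect fifth.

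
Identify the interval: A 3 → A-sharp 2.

d8

Descending from A3 to A#2 is the same interval as ascending A#2 to A3.
A to A is the same letter name, plus an octave — that makes it an octave of some quality.
A#2 to A3 spans 11 semitones — one semitone narrower than the perfect octave (12) — giving a diminished octave.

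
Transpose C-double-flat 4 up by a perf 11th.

The eleventh's letter: C up four letter names plus an octave → F.
A perfect eleventh is 17 semitones; 17 semitones up from Cbb4 gives Fbb5.

F-double-flat 5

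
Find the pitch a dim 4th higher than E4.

Ab4

Counting four letter names up from E lands on A.
Moving 4 semitones up from E4 (the size of a diminished fourth) reaches Ab4.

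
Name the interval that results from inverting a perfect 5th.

Interval numbers invert to sum to nine: 5 + 4 = 9, so a fifth inverts to a fourth.
The quality also flips — perfect stays perfect — giving a perfect fourth.

P4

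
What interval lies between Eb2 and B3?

E to B spans five letter names (E-F-G-A-B), plus an octave — that makes it a twelfth of some quality.
Eb2 to B3 spans 20 semitones — one semitone wider than the perfect twelfth (19) — giving an augmented twelfth.
(Equivalently, a compound augmented fifth: an augmented fifth plus an octave.)

A12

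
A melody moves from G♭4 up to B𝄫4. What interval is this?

G to B spans three letter names (G-A-B), so the interval is some kind of third.
At 3 semitones, Gb4→Bbb4 falls one short of a major third: minor.

minor third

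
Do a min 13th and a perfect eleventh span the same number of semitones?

20 semitones (minor thirteenth) vs 17 semitones (perfect eleventh): not equal.

No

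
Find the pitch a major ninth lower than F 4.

E-flat 3

Two letters down from F (plus an octave) reaches E.
Moving 14 semitones down from F4 (the size of a major ninth) reaches Eb3.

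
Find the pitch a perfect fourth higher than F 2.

Four letter names up from F: B.
Moving 5 semitones up from F2 (the size of a perfect fourth) reaches Bb2.

B-flat 2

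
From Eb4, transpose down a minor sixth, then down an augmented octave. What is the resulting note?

Eb4 down a minor sixth → G3 (8 semitones).
Down an augmented octave from G3: Gb2 (13 semitones down).

Gb2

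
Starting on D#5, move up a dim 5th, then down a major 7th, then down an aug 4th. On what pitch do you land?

Up a diminished fifth from D#5: A5 (6 semitones up).
A major seventh down from A5 is Bb4.
Bb4 down an augmented fourth → Fb4 (6 semitones).

Fb4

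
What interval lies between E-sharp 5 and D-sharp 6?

E to D spans seven letter names (E-F-G-A-B-C-D) — that makes it a seventh of some quality.
A major seventh would be 11 semitones, but E#5 to D#6 is 10 — one semitone narrower, making it a minor seventh.

minor 7th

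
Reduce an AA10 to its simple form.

Take out an octave (7 from the number): 10 − 7 = 3.
That makes a doubly augmented tenth a compound doubly augmented third — an octave plus a doubly augmented third.

AA3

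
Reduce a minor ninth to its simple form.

minor second

Take out an octave (7 from the number): 9 − 7 = 2.
So a minor ninth is an octave plus a minor second. The quality is unchanged.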